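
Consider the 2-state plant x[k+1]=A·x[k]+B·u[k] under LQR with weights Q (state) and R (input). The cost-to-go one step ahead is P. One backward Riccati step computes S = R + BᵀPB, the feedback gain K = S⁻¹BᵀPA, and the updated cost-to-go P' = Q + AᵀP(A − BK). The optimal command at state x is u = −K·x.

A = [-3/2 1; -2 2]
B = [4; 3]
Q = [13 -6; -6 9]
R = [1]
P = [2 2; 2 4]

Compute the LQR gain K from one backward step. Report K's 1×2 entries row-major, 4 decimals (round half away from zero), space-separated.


BᵀP = [14.0000 20.0000]
S = R + BᵀPB = [1] + [116.0000] = [117.0000]
BᵀPA = [-61.0000 54.0000]
K = S⁻¹·BᵀPA = [-0.5214 0.4615]
A−BK = [0.5855 -0.8462; -0.4359 0.6154]
AᵀP(A−BK) = [0.6966 -0.8462; -0.8462 1.0769]
P' = Q + AᵀP(A−BK) = [13.6966 -6.8462; -6.8462 10.0769]
tr(P') = 23.7735

-0.5214 0.4615


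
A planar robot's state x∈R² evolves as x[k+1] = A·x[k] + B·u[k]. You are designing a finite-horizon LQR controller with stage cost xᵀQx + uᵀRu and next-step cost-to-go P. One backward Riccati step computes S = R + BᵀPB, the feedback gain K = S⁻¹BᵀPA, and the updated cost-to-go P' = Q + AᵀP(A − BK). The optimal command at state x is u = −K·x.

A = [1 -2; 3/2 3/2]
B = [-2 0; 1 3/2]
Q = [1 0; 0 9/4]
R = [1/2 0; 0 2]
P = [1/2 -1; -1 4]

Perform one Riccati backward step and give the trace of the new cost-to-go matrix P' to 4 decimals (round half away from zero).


BᵀP = [-2.0000 6.0000; -1.5000 6.0000]
S = R + BᵀPB = [1/2 0; 0 2] + [10.0000 9.0000; 9.0000 9.0000] = [10.5000 9.0000; 9.0000 11.0000]
BᵀPA = [7.0000 13.0000; 7.5000 12.0000]
K = S⁻¹·BᵀPA = [0.2754 1.0145; 0.4565 0.2609]
A−BK = [1.5507 0.0290; 0.5399 0.0942]
AᵀP(A−BK) = [1.1486 0.4420; 0.4420 0.6812]
P' = Q + AᵀP(A−BK) = [2.1486 0.4420; 0.4420 2.9312]
tr(P') = 5.0797

5.0797


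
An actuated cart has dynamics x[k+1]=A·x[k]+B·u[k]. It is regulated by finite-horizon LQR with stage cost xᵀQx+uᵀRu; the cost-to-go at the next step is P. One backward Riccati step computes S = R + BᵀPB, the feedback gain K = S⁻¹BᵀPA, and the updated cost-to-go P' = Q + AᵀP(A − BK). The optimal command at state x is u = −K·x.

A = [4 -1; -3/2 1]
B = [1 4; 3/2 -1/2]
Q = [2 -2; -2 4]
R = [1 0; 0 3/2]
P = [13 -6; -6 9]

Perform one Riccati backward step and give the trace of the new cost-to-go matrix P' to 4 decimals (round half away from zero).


BᵀP = [4.0000 7.5000; 55.0000 -28.5000]
S = R + BᵀPB = [1 0; 0 3/2] + [15.2500 12.2500; 12.2500 234.2500] = [16.2500 12.2500; 12.2500 235.7500]
BᵀPA = [4.7500 3.5000; 262.7500 -83.5000]
K = S⁻¹·BᵀPA = [-0.5702 0.5021; 1.1442 -0.3803]
A−BK = [-0.0064 0.0191; -0.0726 0.0568]
AᵀP(A−BK) = [2.3312 -0.9671; -0.9671 0.4897]
P' = Q + AᵀP(A−BK) = [4.3312 -2.9671; -2.9671 4.4897]
tr(P') = 8.8209

8.8209


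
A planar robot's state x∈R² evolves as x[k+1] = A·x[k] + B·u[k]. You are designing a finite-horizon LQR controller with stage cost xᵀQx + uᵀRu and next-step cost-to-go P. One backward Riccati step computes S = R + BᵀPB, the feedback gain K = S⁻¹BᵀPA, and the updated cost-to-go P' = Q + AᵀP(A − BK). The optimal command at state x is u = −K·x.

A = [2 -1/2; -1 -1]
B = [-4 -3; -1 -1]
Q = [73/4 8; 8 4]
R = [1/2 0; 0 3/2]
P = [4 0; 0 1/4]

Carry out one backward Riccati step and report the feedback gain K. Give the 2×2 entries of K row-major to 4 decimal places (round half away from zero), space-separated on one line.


-0.4527 0.0849 -0.0505 0.0570

BᵀP = [-16.0000 -0.2500; -12.0000 -0.2500]
S = R + BᵀPB = [1/2 0; 0 3/2] + [64.2500 48.2500; 48.2500 36.2500] = [64.7500 48.2500; 48.2500 37.7500]
BᵀPA = [-31.7500 8.2500; -23.7500 6.2500]
K = S⁻¹·BᵀPA = [-0.4527 0.0849; -0.0505 0.0570]
A−BK = [0.0376 0.0108; -1.5032 -0.8581]
AᵀP(A−BK) = [0.6769 0.3005; 0.3005 0.1930]
P' = Q + AᵀP(A−BK) = [18.9269 8.3005; 8.3005 4.1930]
tr(P') = 23.1199


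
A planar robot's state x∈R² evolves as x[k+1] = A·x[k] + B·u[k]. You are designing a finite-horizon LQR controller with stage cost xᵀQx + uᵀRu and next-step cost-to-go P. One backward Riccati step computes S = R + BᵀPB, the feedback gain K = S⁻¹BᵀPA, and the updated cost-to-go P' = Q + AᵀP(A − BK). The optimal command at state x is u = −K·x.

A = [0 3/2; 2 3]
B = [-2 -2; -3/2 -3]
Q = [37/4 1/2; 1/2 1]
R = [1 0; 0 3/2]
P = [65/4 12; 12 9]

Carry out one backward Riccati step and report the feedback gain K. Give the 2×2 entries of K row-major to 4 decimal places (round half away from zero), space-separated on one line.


BᵀP = [-50.5000 -37.5000; -68.5000 -51.0000]
S = R + BᵀPB = [1 0; 0 3/2] + [157.2500 213.5000; 213.5000 290.0000] = [158.2500 213.5000; 213.5000 291.5000]
BᵀPA = [-75.0000 -188.2500; -102.0000 -255.7500]
K = S⁻¹·BᵀPA = [-0.1561 -0.4971; -0.2356 -0.5132]
A−BK = [-0.7834 -0.5208; 1.0591 0.7146]
AᵀP(A−BK) = [0.2630 0.3636; 0.3636 0.7137]
P' = Q + AᵀP(A−BK) = [9.5130 0.8636; 0.8636 1.7137]
tr(P') = 11.2267

-0.1561 -0.4971 -0.2356 -0.5132


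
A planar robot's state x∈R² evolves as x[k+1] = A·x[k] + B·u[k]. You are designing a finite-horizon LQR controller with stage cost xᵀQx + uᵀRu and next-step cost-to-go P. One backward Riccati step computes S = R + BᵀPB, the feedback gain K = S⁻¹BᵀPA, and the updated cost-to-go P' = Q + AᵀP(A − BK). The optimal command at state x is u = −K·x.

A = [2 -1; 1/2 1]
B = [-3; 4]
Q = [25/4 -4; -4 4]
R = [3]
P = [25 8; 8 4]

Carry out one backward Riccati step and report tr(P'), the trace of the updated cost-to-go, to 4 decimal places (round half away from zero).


47.0000

BᵀP = [-43.0000 -8.0000]
S = R + BᵀPB = [3] + [97.0000] = [100.0000]
BᵀPA = [-90.0000 35.0000]
K = S⁻¹·BᵀPA = [-0.9000 0.3500]
A−BK = [-0.7000 0.0500; 4.1000 -0.4000]
AᵀP(A−BK) = [36.0000 -4.5000; -4.5000 0.7500]
P' = Q + AᵀP(A−BK) = [42.2500 -8.5000; -8.5000 4.7500]
tr(P') = 47.0000


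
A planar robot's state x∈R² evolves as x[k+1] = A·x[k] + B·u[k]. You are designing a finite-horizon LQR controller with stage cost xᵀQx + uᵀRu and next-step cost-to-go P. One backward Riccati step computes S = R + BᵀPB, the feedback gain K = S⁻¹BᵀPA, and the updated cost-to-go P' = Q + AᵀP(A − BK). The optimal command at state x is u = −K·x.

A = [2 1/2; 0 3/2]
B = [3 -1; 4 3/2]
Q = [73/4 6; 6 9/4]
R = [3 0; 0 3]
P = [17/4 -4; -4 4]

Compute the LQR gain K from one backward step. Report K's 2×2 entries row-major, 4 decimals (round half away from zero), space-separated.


0.0341 0.1835 -0.7368 0.2895

BᵀP = [-3.2500 4.0000; -10.2500 10.0000]
S = R + BᵀPB = [3 0; 0 3] + [6.2500 9.2500; 9.2500 25.2500] = [9.2500 9.2500; 9.2500 28.2500]
BᵀPA = [-6.5000 4.3750; -20.5000 9.8750]
K = S⁻¹·BᵀPA = [0.0341 0.1835; -0.7368 0.2895]
A−BK = [1.1607 0.2390; 0.9687 0.3318]
AᵀP(A−BK) = [2.1166 -0.6230; -0.6230 0.4011]
P' = Q + AᵀP(A−BK) = [20.3666 5.3770; 5.3770 2.6511]
tr(P') = 23.0178


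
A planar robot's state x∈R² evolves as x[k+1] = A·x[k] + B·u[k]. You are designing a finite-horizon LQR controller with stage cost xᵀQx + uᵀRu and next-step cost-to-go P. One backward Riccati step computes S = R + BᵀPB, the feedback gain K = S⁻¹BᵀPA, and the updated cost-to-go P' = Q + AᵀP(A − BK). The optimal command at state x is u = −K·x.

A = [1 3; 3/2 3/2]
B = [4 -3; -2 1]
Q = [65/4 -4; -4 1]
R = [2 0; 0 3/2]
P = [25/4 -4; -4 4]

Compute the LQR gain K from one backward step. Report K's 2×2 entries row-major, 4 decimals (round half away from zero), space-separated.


-0.2168 -0.0848 -0.2963 -0.6377

BᵀP = [33.0000 -24.0000; -22.7500 16.0000]
S = R + BᵀPB = [2 0; 0 3/2] + [180.0000 -123.0000; -123.0000 84.2500] = [182.0000 -123.0000; -123.0000 85.7500]
BᵀPA = [-3.0000 63.0000; 1.2500 -44.2500]
K = S⁻¹·BᵀPA = [-0.2168 -0.0848; -0.2963 -0.6377]
A−BK = [0.9780 1.4262; 1.3628 1.9681]
AᵀP(A−BK) = [2.9702 4.2927; 4.2927 6.3754]
P' = Q + AᵀP(A−BK) = [19.2202 0.2927; 0.2927 7.3754]
tr(P') = 26.5955


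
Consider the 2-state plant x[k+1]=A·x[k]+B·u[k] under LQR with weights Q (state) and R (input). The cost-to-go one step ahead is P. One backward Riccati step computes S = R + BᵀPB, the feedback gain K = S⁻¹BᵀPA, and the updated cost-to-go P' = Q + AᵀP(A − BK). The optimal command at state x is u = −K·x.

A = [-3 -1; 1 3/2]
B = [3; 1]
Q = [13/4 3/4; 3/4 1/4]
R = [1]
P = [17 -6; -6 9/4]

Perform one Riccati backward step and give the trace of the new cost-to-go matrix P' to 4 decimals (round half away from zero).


6.6632

BᵀP = [45.0000 -15.7500]
S = R + BᵀPB = [1] + [119.2500] = [120.2500]
BᵀPA = [-150.7500 -68.6250]
K = S⁻¹·BᵀPA = [-1.2536 -0.5707]
A−BK = [0.7609 0.7121; 2.2536 2.0707]
AᵀP(A−BK) = [2.2640 1.3441; 1.3441 0.8992]
P' = Q + AᵀP(A−BK) = [5.5140 2.0941; 2.0941 1.1492]
tr(P') = 6.6632


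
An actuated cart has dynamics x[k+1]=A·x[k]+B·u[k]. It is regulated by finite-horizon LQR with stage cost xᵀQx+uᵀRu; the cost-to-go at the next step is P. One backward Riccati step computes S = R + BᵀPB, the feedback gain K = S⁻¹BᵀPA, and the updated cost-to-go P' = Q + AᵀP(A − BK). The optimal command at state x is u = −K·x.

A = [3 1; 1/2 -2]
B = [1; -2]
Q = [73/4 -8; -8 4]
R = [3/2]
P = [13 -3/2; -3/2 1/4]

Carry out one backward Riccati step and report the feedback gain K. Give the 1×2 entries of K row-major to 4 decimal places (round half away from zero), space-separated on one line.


2.1860 0.9302

BᵀP = [16.0000 -2.0000]
S = R + BᵀPB = [3/2] + [20.0000] = [21.5000]
BᵀPA = [47.0000 20.0000]
K = S⁻¹·BᵀPA = [2.1860 0.9302]
A−BK = [0.8140 0.0698; 4.8721 -0.1395]
AᵀP(A−BK) = [9.8183 3.2791; 3.2791 1.3953]
P' = Q + AᵀP(A−BK) = [28.0683 -4.7209; -4.7209 5.3953]
tr(P') = 33.4637


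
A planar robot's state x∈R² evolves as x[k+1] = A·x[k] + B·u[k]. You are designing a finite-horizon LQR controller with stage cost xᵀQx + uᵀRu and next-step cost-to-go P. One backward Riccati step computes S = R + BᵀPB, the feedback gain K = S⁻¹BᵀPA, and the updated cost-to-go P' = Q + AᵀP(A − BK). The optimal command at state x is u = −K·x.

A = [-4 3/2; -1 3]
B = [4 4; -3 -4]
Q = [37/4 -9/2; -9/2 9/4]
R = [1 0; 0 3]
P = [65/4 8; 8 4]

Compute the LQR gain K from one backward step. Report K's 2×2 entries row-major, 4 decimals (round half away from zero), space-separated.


BᵀP = [41.0000 20.0000; 33.0000 16.0000]
S = R + BᵀPB = [1 0; 0 3] + [104.0000 84.0000; 84.0000 68.0000] = [105.0000 84.0000; 84.0000 71.0000]
BᵀPA = [-184.0000 121.5000; -148.0000 97.5000]
K = S⁻¹·BᵀPA = [-1.5840 1.0940; -0.2105 0.0789]
A−BK = [3.1779 -3.1917; -6.5940 6.5977]
AᵀP(A−BK) = [5.3935 -4.5226; -4.5226 3.9460]
P' = Q + AᵀP(A−BK) = [14.6435 -9.0226; -9.0226 6.1960]
tr(P') = 20.8394

-1.5840 1.0940 -0.2105 0.0789


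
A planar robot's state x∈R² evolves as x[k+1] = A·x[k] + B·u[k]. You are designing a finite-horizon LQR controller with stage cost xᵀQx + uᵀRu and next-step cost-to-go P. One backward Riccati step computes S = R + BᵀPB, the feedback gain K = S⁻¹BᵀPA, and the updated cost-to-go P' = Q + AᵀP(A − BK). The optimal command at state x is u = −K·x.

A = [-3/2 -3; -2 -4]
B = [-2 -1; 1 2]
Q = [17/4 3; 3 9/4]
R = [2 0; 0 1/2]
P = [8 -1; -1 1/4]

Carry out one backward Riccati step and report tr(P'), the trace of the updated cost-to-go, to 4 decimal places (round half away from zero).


BᵀP = [-17.0000 2.2500; -10.0000 1.5000]
S = R + BᵀPB = [2 0; 0 1/2] + [36.2500 21.5000; 21.5000 13.0000] = [38.2500 21.5000; 21.5000 13.5000]
BᵀPA = [21.0000 42.0000; 12.0000 24.0000]
K = S⁻¹·BᵀPA = [0.4711 0.9423; 0.1386 0.2771]
A−BK = [-0.4192 -0.8383; -2.7483 -5.4965]
AᵀP(A−BK) = [1.4434 2.8868; 2.8868 5.7737]
P' = Q + AᵀP(A−BK) = [5.6934 5.8868; 5.8868 8.0237]
tr(P') = 13.7171

13.7171


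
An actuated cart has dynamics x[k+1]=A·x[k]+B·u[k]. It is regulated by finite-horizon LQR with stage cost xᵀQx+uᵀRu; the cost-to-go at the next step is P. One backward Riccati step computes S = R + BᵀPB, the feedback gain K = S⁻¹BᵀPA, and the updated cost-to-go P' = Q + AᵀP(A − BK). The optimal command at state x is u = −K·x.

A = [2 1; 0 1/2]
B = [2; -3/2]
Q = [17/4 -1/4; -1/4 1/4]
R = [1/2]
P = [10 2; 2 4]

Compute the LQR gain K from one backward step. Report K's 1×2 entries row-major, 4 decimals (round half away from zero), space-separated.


0.9067 0.4267

BᵀP = [17.0000 -2.0000]
S = R + BᵀPB = [1/2] + [37.0000] = [37.5000]
BᵀPA = [34.0000 16.0000]
K = S⁻¹·BᵀPA = [0.9067 0.4267]
A−BK = [0.1867 0.1467; 1.3600 1.1400]
AᵀP(A−BK) = [9.1733 7.4933; 7.4933 6.1733]
P' = Q + AᵀP(A−BK) = [13.4233 7.2433; 7.2433 6.4233]
tr(P') = 19.8467


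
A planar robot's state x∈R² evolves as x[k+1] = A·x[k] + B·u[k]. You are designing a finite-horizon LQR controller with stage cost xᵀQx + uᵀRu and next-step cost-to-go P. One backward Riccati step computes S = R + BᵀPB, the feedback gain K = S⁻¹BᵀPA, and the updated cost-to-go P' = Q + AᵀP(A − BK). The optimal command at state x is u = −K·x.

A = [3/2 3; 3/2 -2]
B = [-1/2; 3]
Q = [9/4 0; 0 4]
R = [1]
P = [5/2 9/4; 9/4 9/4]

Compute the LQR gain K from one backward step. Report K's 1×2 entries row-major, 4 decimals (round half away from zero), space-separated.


1.1033 0.3471

BᵀP = [5.5000 5.6250]
S = R + BᵀPB = [1] + [14.1250] = [15.1250]
BᵀPA = [16.6875 5.2500]
K = S⁻¹·BᵀPA = [1.1033 0.3471]
A−BK = [2.0517 3.1736; -1.8099 -3.0413]
AᵀP(A−BK) = [2.4011 2.0826; 2.0826 2.6777]
P' = Q + AᵀP(A−BK) = [4.6511 2.0826; 2.0826 6.6777]
tr(P') = 11.3288


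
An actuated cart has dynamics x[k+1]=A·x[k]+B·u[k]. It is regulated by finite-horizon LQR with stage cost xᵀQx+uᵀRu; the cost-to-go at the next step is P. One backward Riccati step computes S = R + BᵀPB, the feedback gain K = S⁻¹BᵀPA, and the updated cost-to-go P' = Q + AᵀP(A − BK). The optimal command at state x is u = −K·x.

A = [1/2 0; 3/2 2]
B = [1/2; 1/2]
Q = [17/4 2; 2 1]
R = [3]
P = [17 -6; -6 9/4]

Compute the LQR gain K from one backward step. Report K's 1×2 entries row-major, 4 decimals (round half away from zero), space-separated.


-0.0130 -0.7792

BᵀP = [5.5000 -1.8750]
S = R + BᵀPB = [3] + [1.8125] = [4.8125]
BᵀPA = [-0.0625 -3.7500]
K = S⁻¹·BᵀPA = [-0.0130 -0.7792]
A−BK = [0.5065 0.3896; 1.5065 2.3896]
AᵀP(A−BK) = [0.3117 0.7013; 0.7013 6.0779]
P' = Q + AᵀP(A−BK) = [4.5617 2.7013; 2.7013 7.0779]
tr(P') = 11.6396


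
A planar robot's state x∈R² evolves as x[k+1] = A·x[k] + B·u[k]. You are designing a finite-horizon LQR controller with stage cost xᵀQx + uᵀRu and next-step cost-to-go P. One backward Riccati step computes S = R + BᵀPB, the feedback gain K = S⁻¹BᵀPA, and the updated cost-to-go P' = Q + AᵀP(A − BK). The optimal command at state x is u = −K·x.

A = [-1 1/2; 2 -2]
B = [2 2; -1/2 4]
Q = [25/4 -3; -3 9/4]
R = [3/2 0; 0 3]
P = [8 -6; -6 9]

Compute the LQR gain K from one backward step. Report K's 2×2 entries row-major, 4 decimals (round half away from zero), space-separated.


-0.8644 0.6516 0.3831 -0.4067

BᵀP = [19.0000 -16.5000; -8.0000 24.0000]
S = R + BᵀPB = [3/2 0; 0 3] + [46.2500 -28.0000; -28.0000 80.0000] = [47.7500 -28.0000; -28.0000 83.0000]
BᵀPA = [-52.0000 42.5000; 56.0000 -52.0000]
K = S⁻¹·BᵀPA = [-0.8644 0.6516; 0.3831 -0.4067]
A−BK = [-0.0375 0.0103; 0.0354 -0.0474]
AᵀP(A−BK) = [1.5994 -1.3432; -1.3432 1.1599]
P' = Q + AᵀP(A−BK) = [7.8494 -4.3432; -4.3432 3.4099]
tr(P') = 11.2594


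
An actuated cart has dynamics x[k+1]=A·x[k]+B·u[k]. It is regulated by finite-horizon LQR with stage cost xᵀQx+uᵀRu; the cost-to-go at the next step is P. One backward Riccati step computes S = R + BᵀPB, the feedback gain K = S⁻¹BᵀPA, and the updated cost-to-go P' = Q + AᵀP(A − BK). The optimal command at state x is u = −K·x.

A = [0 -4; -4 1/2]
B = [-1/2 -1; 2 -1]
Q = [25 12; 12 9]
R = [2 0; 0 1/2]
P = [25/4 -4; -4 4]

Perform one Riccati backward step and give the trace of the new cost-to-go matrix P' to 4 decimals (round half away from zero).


49.0512

BᵀP = [-11.1250 10.0000; -2.2500 0.0000]
S = R + BᵀPB = [2 0; 0 1/2] + [25.5625 1.1250; 1.1250 2.2500] = [27.5625 1.1250; 1.1250 2.7500]
BᵀPA = [-40.0000 49.5000; 0.0000 9.0000]
K = S⁻¹·BᵀPA = [-1.4759 1.6906; 0.6038 2.5811]
A−BK = [-0.1342 -0.5736; -0.4444 -0.3000]
AᵀP(A−BK) = [4.9644 -4.3774; -4.3774 10.0868]
P' = Q + AᵀP(A−BK) = [29.9644 7.6226; 7.6226 19.0868]
tr(P') = 49.0512


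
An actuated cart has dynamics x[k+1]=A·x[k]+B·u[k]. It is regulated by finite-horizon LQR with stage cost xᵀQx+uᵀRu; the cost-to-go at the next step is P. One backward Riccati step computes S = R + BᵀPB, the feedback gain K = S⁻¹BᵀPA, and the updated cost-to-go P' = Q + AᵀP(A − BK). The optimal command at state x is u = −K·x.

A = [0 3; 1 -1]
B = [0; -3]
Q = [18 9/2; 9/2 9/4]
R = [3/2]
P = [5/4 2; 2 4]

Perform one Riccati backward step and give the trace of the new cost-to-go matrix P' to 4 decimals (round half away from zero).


BᵀP = [-6.0000 -12.0000]
S = R + BᵀPB = [3/2] + [36.0000] = [37.5000]
BᵀPA = [-12.0000 -6.0000]
K = S⁻¹·BᵀPA = [-0.3200 -0.1600]
A−BK = [0.0000 3.0000; 0.0400 -1.4800]
AᵀP(A−BK) = [0.1600 0.0800; 0.0800 2.2900]
P' = Q + AᵀP(A−BK) = [18.1600 4.5800; 4.5800 4.5400]
tr(P') = 22.7000

22.7000


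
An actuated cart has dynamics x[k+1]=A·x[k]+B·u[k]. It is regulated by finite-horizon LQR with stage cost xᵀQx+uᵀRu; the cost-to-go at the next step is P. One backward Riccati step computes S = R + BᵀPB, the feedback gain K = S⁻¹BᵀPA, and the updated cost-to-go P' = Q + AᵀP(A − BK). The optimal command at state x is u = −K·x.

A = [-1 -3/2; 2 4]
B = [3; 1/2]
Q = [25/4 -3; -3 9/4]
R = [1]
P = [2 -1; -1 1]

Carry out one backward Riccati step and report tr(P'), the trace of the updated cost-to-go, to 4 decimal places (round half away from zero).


BᵀP = [5.5000 -2.5000]
S = R + BᵀPB = [1] + [15.2500] = [16.2500]
BᵀPA = [-10.5000 -18.2500]
K = S⁻¹·BᵀPA = [-0.6462 -1.1231]
A−BK = [0.9385 1.8692; 2.3231 4.5615]
AᵀP(A−BK) = [3.2154 6.2077; 6.2077 12.0038]
P' = Q + AᵀP(A−BK) = [9.4654 3.2077; 3.2077 14.2538]
tr(P') = 23.7192

23.7192


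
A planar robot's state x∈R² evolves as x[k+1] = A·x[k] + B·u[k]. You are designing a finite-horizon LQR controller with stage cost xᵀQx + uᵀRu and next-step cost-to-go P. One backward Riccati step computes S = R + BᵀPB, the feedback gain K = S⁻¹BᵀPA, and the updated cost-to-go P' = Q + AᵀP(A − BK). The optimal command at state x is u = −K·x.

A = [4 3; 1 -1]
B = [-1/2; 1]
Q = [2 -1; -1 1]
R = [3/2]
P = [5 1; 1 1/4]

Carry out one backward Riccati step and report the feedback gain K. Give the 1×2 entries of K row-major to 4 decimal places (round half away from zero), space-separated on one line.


BᵀP = [-1.5000 -0.2500]
S = R + BᵀPB = [3/2] + [0.5000] = [2.0000]
BᵀPA = [-6.2500 -4.2500]
K = S⁻¹·BᵀPA = [-3.1250 -2.1250]
A−BK = [2.4375 1.9375; 4.1250 1.1250]
AᵀP(A−BK) = [68.7188 45.4688; 45.4688 30.2188]
P' = Q + AᵀP(A−BK) = [70.7188 44.4688; 44.4688 31.2188]
tr(P') = 101.9375

-3.1250 -2.1250


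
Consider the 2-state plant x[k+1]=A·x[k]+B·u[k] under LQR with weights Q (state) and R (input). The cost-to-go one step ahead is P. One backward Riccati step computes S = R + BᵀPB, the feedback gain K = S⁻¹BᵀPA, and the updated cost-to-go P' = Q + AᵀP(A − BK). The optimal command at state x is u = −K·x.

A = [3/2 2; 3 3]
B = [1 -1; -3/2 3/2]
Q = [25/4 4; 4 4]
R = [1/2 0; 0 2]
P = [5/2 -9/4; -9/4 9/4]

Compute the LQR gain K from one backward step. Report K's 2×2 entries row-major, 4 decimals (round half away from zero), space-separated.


-0.4384 -0.2787 0.1096 0.0697

BᵀP = [5.8750 -5.6250; -5.8750 5.6250]
S = R + BᵀPB = [1/2 0; 0 2] + [14.3125 -14.3125; -14.3125 14.3125] = [14.8125 -14.3125; -14.3125 16.3125]
BᵀPA = [-8.0625 -5.1250; 8.0625 5.1250]
K = S⁻¹·BᵀPA = [-0.4384 -0.2787; 0.1096 0.0697]
A−BK = [2.0480 2.3483; 2.1780 2.4775]
AᵀP(A−BK) = [1.2067 1.3165; 1.3165 1.4647]
P' = Q + AᵀP(A−BK) = [7.4567 5.3165; 5.3165 5.4647]
tr(P') = 12.9215


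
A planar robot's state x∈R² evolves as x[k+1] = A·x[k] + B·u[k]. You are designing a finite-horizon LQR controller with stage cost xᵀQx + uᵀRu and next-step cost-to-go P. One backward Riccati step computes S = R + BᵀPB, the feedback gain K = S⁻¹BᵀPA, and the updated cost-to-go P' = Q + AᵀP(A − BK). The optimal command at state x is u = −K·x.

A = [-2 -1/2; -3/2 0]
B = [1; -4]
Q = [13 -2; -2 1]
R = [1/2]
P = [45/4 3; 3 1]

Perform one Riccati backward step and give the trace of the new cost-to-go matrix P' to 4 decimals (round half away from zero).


BᵀP = [-0.7500 -1.0000]
S = R + BᵀPB = [1/2] + [3.2500] = [3.7500]
BᵀPA = [3.0000 0.3750]
K = S⁻¹·BᵀPA = [0.8000 0.1000]
A−BK = [-2.8000 -0.6000; 1.7000 0.4000]
AᵀP(A−BK) = [62.8500 13.2000; 13.2000 2.7750]
P' = Q + AᵀP(A−BK) = [75.8500 11.2000; 11.2000 3.7750]
tr(P') = 79.6250

79.6250


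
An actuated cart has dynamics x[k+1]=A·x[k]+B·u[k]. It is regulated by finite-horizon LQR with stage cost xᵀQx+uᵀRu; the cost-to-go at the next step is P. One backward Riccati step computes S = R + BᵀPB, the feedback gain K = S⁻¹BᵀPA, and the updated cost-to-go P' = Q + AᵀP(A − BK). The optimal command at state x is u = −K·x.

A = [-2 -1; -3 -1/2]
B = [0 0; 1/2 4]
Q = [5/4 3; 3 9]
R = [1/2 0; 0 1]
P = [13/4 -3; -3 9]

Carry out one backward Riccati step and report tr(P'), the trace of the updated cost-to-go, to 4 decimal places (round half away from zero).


21.8294

BᵀP = [-1.5000 4.5000; -12.0000 36.0000]
S = R + BᵀPB = [1/2 0; 0 1] + [2.2500 18.0000; 18.0000 144.0000] = [2.7500 18.0000; 18.0000 145.0000]
BᵀPA = [-10.5000 -0.7500; -84.0000 -6.0000]
K = S⁻¹·BᵀPA = [-0.1405 -0.0100; -0.5619 -0.0401]
A−BK = [-2.0000 -1.0000; -0.6823 -0.3344]
AᵀP(A−BK) = [9.3278 4.5234; 4.5234 2.2517]
P' = Q + AᵀP(A−BK) = [10.5778 7.5234; 7.5234 11.2517]
tr(P') = 21.8294


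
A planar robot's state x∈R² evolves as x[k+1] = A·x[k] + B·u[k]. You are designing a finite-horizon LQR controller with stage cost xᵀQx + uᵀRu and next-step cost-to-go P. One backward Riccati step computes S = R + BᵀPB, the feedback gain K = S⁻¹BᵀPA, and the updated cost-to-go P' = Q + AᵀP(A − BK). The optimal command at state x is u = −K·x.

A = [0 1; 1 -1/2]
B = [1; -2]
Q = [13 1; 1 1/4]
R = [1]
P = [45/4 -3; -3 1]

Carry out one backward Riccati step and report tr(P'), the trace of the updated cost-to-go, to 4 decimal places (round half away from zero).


BᵀP = [17.2500 -5.0000]
S = R + BᵀPB = [1] + [27.2500] = [28.2500]
BᵀPA = [-5.0000 19.7500]
K = S⁻¹·BᵀPA = [-0.1770 0.6991]
A−BK = [0.1770 0.3009; 0.6460 0.8982]
AᵀP(A−BK) = [0.1150 -0.0044; -0.0044 0.6925]
P' = Q + AᵀP(A−BK) = [13.1150 0.9956; 0.9956 0.9425]
tr(P') = 14.0575

14.0575


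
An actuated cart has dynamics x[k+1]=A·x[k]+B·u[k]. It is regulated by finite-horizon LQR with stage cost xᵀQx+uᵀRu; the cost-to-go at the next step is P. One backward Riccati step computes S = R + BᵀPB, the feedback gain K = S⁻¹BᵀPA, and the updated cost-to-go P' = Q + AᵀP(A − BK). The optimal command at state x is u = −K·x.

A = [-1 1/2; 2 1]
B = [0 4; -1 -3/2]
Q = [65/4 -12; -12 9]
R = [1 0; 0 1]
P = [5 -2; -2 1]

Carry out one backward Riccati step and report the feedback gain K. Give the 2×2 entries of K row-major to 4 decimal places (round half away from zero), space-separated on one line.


BᵀP = [2.0000 -1.0000; 23.0000 -9.5000]
S = R + BᵀPB = [1 0; 0 1] + [1.0000 9.5000; 9.5000 106.2500] = [2.0000 9.5000; 9.5000 107.2500]
BᵀPA = [-4.0000 0.0000; -42.0000 2.0000]
K = S⁻¹·BᵀPA = [-0.2414 -0.1529; -0.3702 0.0322]
A−BK = [0.4809 0.3712; 1.2032 0.8954]
AᵀP(A−BK) = [0.4849 0.2404; 0.2404 0.1856]
P' = Q + AᵀP(A−BK) = [16.7349 -11.7596; -11.7596 9.1856]
tr(P') = 25.9205

-0.2414 -0.1529 -0.3702 0.0322


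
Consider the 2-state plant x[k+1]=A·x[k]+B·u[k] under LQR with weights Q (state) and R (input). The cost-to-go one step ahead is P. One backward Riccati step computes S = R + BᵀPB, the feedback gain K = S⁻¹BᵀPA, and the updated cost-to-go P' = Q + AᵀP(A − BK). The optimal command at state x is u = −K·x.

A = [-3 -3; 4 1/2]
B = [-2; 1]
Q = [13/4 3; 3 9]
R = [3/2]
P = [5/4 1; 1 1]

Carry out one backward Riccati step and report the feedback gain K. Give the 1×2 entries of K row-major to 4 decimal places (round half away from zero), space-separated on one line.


0.1429 1.1429

BᵀP = [-1.5000 -1.0000]
S = R + BᵀPB = [3/2] + [2.0000] = [3.5000]
BᵀPA = [0.5000 4.0000]
K = S⁻¹·BᵀPA = [0.1429 1.1429]
A−BK = [-2.7143 -0.7143; 3.8571 -0.6429]
AᵀP(A−BK) = [3.1786 -0.8214; -0.8214 3.9286]
P' = Q + AᵀP(A−BK) = [6.4286 2.1786; 2.1786 12.9286]
tr(P') = 19.3571


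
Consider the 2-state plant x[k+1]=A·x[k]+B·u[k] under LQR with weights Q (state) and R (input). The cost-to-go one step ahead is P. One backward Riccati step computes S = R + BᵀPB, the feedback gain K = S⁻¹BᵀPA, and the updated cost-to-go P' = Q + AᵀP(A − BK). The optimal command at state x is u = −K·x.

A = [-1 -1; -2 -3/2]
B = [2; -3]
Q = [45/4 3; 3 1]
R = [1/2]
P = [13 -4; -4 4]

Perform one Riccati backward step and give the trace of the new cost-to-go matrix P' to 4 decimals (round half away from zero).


BᵀP = [38.0000 -20.0000]
S = R + BᵀPB = [1/2] + [136.0000] = [136.5000]
BᵀPA = [2.0000 -8.0000]
K = S⁻¹·BᵀPA = [0.0147 -0.0586]
A−BK = [-1.0293 -0.8828; -1.9560 -1.6758]
AᵀP(A−BK) = [12.9707 11.1172; 11.1172 9.5311]
P' = Q + AᵀP(A−BK) = [24.2207 14.1172; 14.1172 10.5311]
tr(P') = 34.7518

34.7518


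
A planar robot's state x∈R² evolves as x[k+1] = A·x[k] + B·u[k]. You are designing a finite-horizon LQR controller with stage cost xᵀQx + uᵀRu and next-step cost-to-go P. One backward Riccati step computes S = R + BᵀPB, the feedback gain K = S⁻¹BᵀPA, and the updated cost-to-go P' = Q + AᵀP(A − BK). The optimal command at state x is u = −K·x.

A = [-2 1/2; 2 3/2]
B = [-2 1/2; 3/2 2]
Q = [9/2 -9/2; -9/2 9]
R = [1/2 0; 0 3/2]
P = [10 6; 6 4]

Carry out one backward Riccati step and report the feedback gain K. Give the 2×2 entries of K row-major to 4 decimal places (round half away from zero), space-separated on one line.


BᵀP = [-11.0000 -6.0000; 17.0000 11.0000]
S = R + BᵀPB = [1/2 0; 0 3/2] + [13.0000 -17.5000; -17.5000 30.5000] = [13.5000 -17.5000; -17.5000 32.0000]
BᵀPA = [10.0000 -14.5000; -12.0000 25.0000]
K = S⁻¹·BᵀPA = [0.8748 -0.2107; 0.1034 0.6660]
A−BK = [-0.3022 -0.2545; 0.4811 0.4841]
AᵀP(A−BK) = [0.4930 0.0994; 0.0994 0.7942]
P' = Q + AᵀP(A−BK) = [4.9930 -4.4006; -4.4006 9.7942]
tr(P') = 14.7873

0.8748 -0.2107 0.1034 0.6660


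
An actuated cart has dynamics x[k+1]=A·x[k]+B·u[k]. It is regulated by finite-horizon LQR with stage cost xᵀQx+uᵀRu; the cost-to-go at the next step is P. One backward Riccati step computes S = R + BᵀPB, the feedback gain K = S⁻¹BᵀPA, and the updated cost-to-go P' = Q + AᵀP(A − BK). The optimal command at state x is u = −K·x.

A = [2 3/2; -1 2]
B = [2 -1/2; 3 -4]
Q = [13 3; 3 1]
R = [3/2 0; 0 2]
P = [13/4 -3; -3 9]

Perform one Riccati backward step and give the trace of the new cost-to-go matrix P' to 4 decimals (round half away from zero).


BᵀP = [-2.5000 21.0000; 10.3750 -34.5000]
S = R + BᵀPB = [3/2 0; 0 2] + [58.0000 -82.7500; -82.7500 132.8125] = [59.5000 -82.7500; -82.7500 134.8125]
BᵀPA = [-26.0000 38.2500; 55.2500 -53.4375]
K = S⁻¹·BᵀPA = [0.9089 0.6259; 0.9677 -0.0122]
A−BK = [0.6661 0.2422; 0.1442 0.0735]
AᵀP(A−BK) = [4.1648 1.1976; 1.1976 0.7203]
P' = Q + AᵀP(A−BK) = [17.1648 4.1976; 4.1976 1.7203]
tr(P') = 18.8851

18.8851


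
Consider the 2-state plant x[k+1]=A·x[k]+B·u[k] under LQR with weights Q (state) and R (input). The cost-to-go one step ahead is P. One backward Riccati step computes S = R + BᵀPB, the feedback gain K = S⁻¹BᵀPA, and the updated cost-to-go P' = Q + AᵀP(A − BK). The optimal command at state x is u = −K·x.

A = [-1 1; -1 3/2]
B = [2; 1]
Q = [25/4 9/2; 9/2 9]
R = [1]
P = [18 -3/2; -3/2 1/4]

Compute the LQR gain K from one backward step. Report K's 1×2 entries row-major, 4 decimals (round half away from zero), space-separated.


-0.4721 0.4517

BᵀP = [34.5000 -2.7500]
S = R + BᵀPB = [1] + [66.2500] = [67.2500]
BᵀPA = [-31.7500 30.3750]
K = S⁻¹·BᵀPA = [-0.4721 0.4517]
A−BK = [-0.0558 0.0967; -0.5279 1.0483]
AᵀP(A−BK) = [0.2602 -0.2844; -0.2844 0.3429]
P' = Q + AᵀP(A−BK) = [6.5102 4.2156; 4.2156 9.3429]
tr(P') = 15.8532


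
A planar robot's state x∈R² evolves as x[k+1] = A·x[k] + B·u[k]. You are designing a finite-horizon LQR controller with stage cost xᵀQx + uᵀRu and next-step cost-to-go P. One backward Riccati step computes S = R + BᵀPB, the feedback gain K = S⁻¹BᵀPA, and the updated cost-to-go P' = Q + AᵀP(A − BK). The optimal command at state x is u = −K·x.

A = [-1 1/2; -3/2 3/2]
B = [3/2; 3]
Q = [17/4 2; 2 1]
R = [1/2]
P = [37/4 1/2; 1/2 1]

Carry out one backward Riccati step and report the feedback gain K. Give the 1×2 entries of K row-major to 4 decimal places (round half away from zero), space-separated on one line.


BᵀP = [15.3750 3.7500]
S = R + BᵀPB = [1/2] + [34.3125] = [34.8125]
BᵀPA = [-21.0000 13.3125]
K = S⁻¹·BᵀPA = [-0.6032 0.3824]
A−BK = [-0.0952 -0.0736; 0.3097 0.3528]
AᵀP(A−BK) = [0.3321 0.0305; 0.0305 0.2217]
P' = Q + AᵀP(A−BK) = [4.5821 2.0305; 2.0305 1.2217]
tr(P') = 5.8039

-0.6032 0.3824


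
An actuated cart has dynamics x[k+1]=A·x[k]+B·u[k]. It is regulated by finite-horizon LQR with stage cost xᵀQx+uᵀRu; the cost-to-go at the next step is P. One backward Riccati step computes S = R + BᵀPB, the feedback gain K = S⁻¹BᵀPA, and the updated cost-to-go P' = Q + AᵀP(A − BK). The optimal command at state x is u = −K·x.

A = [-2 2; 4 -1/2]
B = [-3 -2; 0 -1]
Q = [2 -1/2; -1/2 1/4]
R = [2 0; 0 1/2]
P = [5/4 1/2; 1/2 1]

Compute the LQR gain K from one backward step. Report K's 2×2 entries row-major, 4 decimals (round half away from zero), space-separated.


BᵀP = [-3.7500 -1.5000; -3.0000 -2.0000]
S = R + BᵀPB = [2 0; 0 1/2] + [11.2500 9.0000; 9.0000 8.0000] = [13.2500 9.0000; 9.0000 8.5000]
BᵀPA = [1.5000 -6.7500; -2.0000 -5.0000]
K = S⁻¹·BᵀPA = [0.9723 -0.3913; -1.2648 -0.1739]
A−BK = [-1.6126 0.4783; 2.7352 -0.6739]
AᵀP(A−BK) = [9.0119 -2.2609; -2.2609 0.7391]
P' = Q + AᵀP(A−BK) = [11.0119 -2.7609; -2.7609 0.9891]
tr(P') = 12.0010

0.9723 -0.3913 -1.2648 -0.1739


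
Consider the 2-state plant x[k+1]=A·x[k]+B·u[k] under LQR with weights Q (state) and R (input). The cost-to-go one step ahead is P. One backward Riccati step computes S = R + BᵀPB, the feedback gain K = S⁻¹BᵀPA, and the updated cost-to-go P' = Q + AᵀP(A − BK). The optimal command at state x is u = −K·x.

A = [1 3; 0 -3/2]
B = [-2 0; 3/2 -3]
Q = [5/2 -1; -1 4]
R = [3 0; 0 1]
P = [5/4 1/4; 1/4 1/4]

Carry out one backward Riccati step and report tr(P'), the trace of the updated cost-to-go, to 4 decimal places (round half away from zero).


10.9301

BᵀP = [-2.1250 -0.1250; -0.7500 -0.7500]
S = R + BᵀPB = [3 0; 0 1] + [4.0625 0.3750; 0.3750 2.2500] = [7.0625 0.3750; 0.3750 3.2500]
BᵀPA = [-2.1250 -6.1875; -0.7500 -1.1250]
K = S⁻¹·BᵀPA = [-0.2904 -0.8630; -0.1973 -0.2466]
A−BK = [0.4192 1.2740; -0.1562 -0.9452]
AᵀP(A−BK) = [0.4849 1.3562; 1.3562 3.9452]
P' = Q + AᵀP(A−BK) = [2.9849 0.3562; 0.3562 7.9452]
tr(P') = 10.9301


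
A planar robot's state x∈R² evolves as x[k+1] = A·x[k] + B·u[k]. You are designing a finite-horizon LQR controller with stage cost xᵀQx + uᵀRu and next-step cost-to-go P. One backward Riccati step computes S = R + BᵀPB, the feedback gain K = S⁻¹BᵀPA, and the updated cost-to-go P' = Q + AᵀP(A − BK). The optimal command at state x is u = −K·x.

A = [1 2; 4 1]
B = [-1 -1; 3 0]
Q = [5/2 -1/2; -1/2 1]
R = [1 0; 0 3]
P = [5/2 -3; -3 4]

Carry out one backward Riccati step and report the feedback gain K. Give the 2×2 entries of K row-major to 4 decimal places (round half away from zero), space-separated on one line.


BᵀP = [-11.5000 15.0000; -2.5000 3.0000]
S = R + BᵀPB = [1 0; 0 3] + [56.5000 11.5000; 11.5000 2.5000] = [57.5000 11.5000; 11.5000 5.5000]
BᵀPA = [48.5000 -8.0000; 9.5000 -2.0000]
K = S⁻¹·BᵀPA = [0.8560 -0.1141; -0.0625 -0.1250]
A−BK = [1.7935 1.7609; 1.4321 1.3424]
AᵀP(A−BK) = [1.5788 0.7228; 0.7228 0.8370]
P' = Q + AᵀP(A−BK) = [4.0788 0.2228; 0.2228 1.8370]
tr(P') = 5.9158

0.8560 -0.1141 -0.0625 -0.1250


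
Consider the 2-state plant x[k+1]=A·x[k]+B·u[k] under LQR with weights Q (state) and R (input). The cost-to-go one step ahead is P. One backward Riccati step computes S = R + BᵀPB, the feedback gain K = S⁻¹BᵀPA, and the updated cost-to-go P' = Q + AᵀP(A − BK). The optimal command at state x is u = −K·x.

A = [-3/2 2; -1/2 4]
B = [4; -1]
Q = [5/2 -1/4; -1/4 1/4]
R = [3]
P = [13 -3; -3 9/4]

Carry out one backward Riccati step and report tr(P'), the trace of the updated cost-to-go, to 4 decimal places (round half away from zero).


32.2758

BᵀP = [55.0000 -14.2500]
S = R + BᵀPB = [3] + [234.2500] = [237.2500]
BᵀPA = [-75.3750 53.0000]
K = S⁻¹·BᵀPA = [-0.3177 0.2234]
A−BK = [-0.2292 1.1064; -0.8177 4.2234]
AᵀP(A−BK) = [1.3656 -5.6617; -5.6617 28.1602]
P' = Q + AᵀP(A−BK) = [3.8656 -5.9117; -5.9117 28.4102]
tr(P') = 32.2758


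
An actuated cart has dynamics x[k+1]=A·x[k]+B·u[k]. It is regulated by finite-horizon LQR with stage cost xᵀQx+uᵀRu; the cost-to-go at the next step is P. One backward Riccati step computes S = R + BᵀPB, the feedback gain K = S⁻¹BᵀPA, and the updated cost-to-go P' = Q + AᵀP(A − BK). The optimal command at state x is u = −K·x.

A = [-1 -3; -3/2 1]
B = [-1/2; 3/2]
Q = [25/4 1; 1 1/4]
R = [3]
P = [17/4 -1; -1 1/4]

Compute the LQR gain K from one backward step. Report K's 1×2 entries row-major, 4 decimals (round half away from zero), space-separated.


0.3776 1.9184

BᵀP = [-3.6250 0.8750]
S = R + BᵀPB = [3] + [3.1250] = [6.1250]
BᵀPA = [2.3125 11.7500]
K = S⁻¹·BᵀPA = [0.3776 1.9184]
A−BK = [-0.8112 -2.0408; -2.0663 -1.8776]
AᵀP(A−BK) = [0.9394 4.4388; 4.4388 21.9592]
P' = Q + AᵀP(A−BK) = [7.1894 5.4388; 5.4388 22.2092]
tr(P') = 29.3986


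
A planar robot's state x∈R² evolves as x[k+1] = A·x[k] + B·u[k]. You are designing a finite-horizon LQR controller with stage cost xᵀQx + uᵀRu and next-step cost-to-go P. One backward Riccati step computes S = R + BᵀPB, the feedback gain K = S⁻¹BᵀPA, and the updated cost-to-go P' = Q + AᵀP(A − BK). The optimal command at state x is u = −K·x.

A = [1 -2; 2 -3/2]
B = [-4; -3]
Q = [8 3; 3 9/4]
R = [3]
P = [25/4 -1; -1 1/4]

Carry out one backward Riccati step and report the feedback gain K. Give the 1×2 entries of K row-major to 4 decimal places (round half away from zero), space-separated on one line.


BᵀP = [-22.0000 3.2500]
S = R + BᵀPB = [3] + [78.2500] = [81.2500]
BᵀPA = [-15.5000 39.1250]
K = S⁻¹·BᵀPA = [-0.1908 0.4815]
A−BK = [0.2369 -0.0738; 1.4277 -0.0554]
AᵀP(A−BK) = [0.2931 -0.2862; -0.2862 0.7223]
P' = Q + AᵀP(A−BK) = [8.2931 2.7138; 2.7138 2.9723]
tr(P') = 11.2654

-0.1908 0.4815


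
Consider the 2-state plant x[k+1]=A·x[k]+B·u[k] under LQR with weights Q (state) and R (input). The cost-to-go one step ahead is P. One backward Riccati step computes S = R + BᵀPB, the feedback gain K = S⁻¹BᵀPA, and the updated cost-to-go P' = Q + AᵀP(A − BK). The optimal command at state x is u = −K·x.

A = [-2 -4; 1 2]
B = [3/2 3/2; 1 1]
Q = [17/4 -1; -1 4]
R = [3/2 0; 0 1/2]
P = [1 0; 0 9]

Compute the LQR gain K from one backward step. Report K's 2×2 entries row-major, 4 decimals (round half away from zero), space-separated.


0.1290 0.2581 0.3871 0.7742

BᵀP = [1.5000 9.0000; 1.5000 9.0000]
S = R + BᵀPB = [3/2 0; 0 1/2] + [11.2500 11.2500; 11.2500 11.2500] = [12.7500 11.2500; 11.2500 11.7500]
BᵀPA = [6.0000 12.0000; 6.0000 12.0000]
K = S⁻¹·BᵀPA = [0.1290 0.2581; 0.3871 0.7742]
A−BK = [-2.7742 -5.5484; 0.4839 0.9677]
AᵀP(A−BK) = [9.9032 19.8065; 19.8065 39.6129]
P' = Q + AᵀP(A−BK) = [14.1532 18.8065; 18.8065 43.6129]
tr(P') = 57.7661


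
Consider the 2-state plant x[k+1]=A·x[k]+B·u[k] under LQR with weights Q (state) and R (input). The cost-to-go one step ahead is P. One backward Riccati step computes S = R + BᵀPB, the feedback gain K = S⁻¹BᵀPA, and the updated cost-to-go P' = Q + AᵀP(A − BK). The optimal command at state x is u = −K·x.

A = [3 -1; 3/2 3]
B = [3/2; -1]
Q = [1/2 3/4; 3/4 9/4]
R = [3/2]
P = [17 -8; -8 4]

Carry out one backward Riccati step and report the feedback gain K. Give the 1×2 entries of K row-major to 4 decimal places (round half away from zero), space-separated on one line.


BᵀP = [33.5000 -16.0000]
S = R + BᵀPB = [3/2] + [66.2500] = [67.7500]
BᵀPA = [76.5000 -81.5000]
K = S⁻¹·BᵀPA = [1.1292 -1.2030]
A−BK = [1.3063 0.8044; 2.6292 1.7970]
AᵀP(A−BK) = [3.6199 -0.9742; -0.9742 2.9594]
P' = Q + AᵀP(A−BK) = [4.1199 -0.2242; -0.2242 5.2094]
tr(P') = 9.3293

1.1292 -1.2030


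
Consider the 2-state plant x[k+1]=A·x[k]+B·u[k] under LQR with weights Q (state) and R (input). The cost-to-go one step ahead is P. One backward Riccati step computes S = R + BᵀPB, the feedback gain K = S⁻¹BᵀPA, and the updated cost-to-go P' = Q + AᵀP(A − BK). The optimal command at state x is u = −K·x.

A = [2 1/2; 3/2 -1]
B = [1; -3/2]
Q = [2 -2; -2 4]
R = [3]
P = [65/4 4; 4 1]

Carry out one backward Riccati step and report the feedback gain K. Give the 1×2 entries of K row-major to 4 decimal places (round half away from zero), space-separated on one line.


2.5526 0.2763

BᵀP = [10.2500 2.5000]
S = R + BᵀPB = [3] + [6.5000] = [9.5000]
BᵀPA = [24.2500 2.6250]
K = S⁻¹·BᵀPA = [2.5526 0.2763]
A−BK = [-0.5526 0.2237; 5.3289 -0.5855]
AᵀP(A−BK) = [29.3487 3.0493; 3.0493 0.3372]
P' = Q + AᵀP(A−BK) = [31.3487 1.0493; 1.0493 4.3372]
tr(P') = 35.6859


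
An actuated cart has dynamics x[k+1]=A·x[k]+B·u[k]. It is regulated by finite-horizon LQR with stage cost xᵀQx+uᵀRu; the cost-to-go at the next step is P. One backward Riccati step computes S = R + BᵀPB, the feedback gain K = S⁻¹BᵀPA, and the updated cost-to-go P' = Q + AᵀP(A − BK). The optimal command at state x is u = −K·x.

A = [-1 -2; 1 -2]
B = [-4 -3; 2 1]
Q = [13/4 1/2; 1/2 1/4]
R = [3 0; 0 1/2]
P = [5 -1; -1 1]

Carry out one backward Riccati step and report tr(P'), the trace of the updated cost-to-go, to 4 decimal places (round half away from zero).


8.6365

BᵀP = [-22.0000 6.0000; -16.0000 4.0000]
S = R + BᵀPB = [3 0; 0 1/2] + [100.0000 72.0000; 72.0000 52.0000] = [103.0000 72.0000; 72.0000 52.5000]
BᵀPA = [28.0000 32.0000; 20.0000 24.0000]
K = S⁻¹·BᵀPA = [0.1342 -0.2148; 0.1969 0.7517]
A−BK = [0.1275 -0.6040; 0.5347 -2.3221]
AᵀP(A−BK) = [0.3043 -1.0201; -1.0201 4.8322]
P' = Q + AᵀP(A−BK) = [3.5543 -0.5201; -0.5201 5.0822]
tr(P') = 8.6365


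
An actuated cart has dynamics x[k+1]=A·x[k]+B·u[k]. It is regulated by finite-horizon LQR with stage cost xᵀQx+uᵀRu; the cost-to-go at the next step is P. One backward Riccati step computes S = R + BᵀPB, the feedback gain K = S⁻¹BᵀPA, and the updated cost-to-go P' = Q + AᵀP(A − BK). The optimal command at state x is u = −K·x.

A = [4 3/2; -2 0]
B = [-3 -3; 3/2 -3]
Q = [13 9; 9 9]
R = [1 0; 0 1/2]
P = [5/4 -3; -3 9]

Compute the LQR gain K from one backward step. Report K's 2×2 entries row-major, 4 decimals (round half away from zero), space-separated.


-1.2253 -0.2989 0.1192 -0.1265

BᵀP = [-8.2500 22.5000; 5.2500 -18.0000]
S = R + BᵀPB = [1 0; 0 1/2] + [58.5000 -42.7500; -42.7500 38.2500] = [59.5000 -42.7500; -42.7500 38.7500]
BᵀPA = [-78.0000 -12.3750; 57.0000 7.8750]
K = S⁻¹·BᵀPA = [-1.2253 -0.2989; 0.1192 -0.1265]
A−BK = [0.6819 0.2240; 0.1956 0.0688]
AᵀP(A−BK) = [1.6337 0.3985; 0.3985 0.1102]
P' = Q + AᵀP(A−BK) = [14.6337 9.3985; 9.3985 9.1102]
tr(P') = 23.7438
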